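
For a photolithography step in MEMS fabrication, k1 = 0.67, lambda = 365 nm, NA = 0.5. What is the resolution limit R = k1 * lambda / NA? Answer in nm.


Step 1: Identify values: k1 = 0.67, lambda = 365 nm, NA = 0.5
Step 2: R = k1 * lambda / NA
R = 0.67 * 365 / 0.5
R = 489.1 nm


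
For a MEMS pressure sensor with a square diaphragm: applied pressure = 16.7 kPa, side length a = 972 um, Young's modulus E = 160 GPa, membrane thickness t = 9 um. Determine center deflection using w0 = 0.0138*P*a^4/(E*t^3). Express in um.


Step 1: Convert pressure to compatible units (E is in GPa, so P in GPa).
P = 16.7 kPa = 16.7e-6 GPa
Step 2: Compute numerator: 0.0138 * P * a^4.
a^4 = 972^4 = 892616806656
numerator = 0.0138 * 16.7e-6 * 892616806656 = 2.057125e+05
Step 3: Compute denominator: E * t^3 = 160 * 9^3 = 116640
Step 4: w0 = numerator / denominator = 2.057125e+05 / 116640 = 1.7637 um


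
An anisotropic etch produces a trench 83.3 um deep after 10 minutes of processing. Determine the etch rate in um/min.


Step 1: Etch rate = depth / time
Step 2: rate = 83.3 / 10
rate = 8.33 um/min


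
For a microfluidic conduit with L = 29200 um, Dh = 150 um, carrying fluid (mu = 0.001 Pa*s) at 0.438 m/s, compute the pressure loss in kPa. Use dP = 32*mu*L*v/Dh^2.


Step 1: Convert to SI: L = 29200e-6 m, Dh = 150e-6 m
Step 2: dP = 32 * 0.001 * 29200e-6 * 0.438 / (150e-6)^2
Step 3: dP = 18189.65 Pa
Step 4: Convert to kPa: dP = 18.19 kPa


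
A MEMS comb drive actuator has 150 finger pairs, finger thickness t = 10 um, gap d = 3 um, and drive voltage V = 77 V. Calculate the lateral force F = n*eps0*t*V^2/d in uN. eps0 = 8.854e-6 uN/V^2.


Step 1: Parameters: n=150, eps0=8.854e-6 uN/V^2, t=10 um, V=77 V, d=3 um
Step 2: V^2 = 5929
Step 3: F = 150 * 8.854e-6 * 10 * 5929 / 3
F = 26.248 uN


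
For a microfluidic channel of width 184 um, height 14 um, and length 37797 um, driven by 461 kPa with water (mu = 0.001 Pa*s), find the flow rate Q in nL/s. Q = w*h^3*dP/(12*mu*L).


Step 1: Convert all dimensions to SI (meters).
w = 184e-6 m, h = 14e-6 m, L = 37797e-6 m, dP = 461e3 Pa
Step 2: Q = w * h^3 * dP / (12 * mu * L)
Q = 184e-6 * (14e-6)^3 * 461e3 / (12 * 0.001 * 37797e-6) = 5.1317357e-10 m^3/s
Step 3: Convert Q from m^3/s to nL/s (1 m^3 = 1e12 nL, so multiply by 1e12).
Q = 513.174 nL/s


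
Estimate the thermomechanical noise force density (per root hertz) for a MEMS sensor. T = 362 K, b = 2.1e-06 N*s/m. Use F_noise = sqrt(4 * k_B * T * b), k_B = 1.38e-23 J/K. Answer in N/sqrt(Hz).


Step 1: Compute 4 * k_B * T * b
= 4 * 1.38e-23 * 362 * 2.1e-06
= 4.1963e-26 N^2/Hz
Step 2: F_noise = sqrt(4.1963e-26)
F_noise = 2.05e-13 N/sqrt(Hz)


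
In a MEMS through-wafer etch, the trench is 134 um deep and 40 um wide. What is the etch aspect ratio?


Step 1: AR = depth / width
Step 2: AR = 134 / 40
AR = 3.4


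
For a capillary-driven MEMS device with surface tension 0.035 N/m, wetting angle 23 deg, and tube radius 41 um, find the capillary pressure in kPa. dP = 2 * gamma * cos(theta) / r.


Step 1: cos(23 deg) = 0.9205
Step 2: Convert r to m: r = 41e-6 m
Step 3: dP = 2 * 0.035 * 0.9205 / 41e-6 = 1571.6 Pa
Step 4: Convert Pa to kPa (divide by 1000).
dP = 1.57 kPa


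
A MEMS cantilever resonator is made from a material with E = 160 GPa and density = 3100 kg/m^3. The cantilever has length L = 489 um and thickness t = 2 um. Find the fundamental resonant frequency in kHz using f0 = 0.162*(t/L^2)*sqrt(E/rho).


Step 1: Convert units to SI.
t_SI = 2e-6 m, L_SI = 489e-6 m
Step 2: Calculate sqrt(E/rho).
sqrt(160e9 / 3100) = 7184.21 m/s
Step 3: Compute f0.
f0 = 0.162 * 2e-6 / (489e-6)^2 * 7184.21 = 9734.3 Hz = 9.73 kHz


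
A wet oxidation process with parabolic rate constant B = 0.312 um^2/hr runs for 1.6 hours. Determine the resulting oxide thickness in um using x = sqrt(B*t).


Step 1: Compute B*t = 0.312 * 1.6 = 0.4992
Step 2: x = sqrt(0.4992)
x = 0.707 um


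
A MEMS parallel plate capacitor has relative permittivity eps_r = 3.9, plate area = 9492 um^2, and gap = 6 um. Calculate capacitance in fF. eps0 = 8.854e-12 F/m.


Step 1: Convert area to m^2: A = 9492e-12 m^2
Step 2: Convert gap to m: d = 6e-6 m
Step 3: C = eps0 * eps_r * A / d
C = 8.854e-12 * 3.9 * 9492e-12 / 6e-6
Step 4: Convert to fF (multiply by 1e15).
C = 54.63 fF


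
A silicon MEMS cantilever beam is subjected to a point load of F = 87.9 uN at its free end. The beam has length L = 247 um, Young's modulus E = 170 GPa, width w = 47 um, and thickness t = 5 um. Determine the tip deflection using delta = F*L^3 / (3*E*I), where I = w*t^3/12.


Step 1: Calculate the second moment of area.
I = w * t^3 / 12 = 47 * 5^3 / 12 = 489.5833 um^4
Step 2: Convert E to consistent units (1 GPa = 1000 uN/um^2).
E = 170 GPa = 170000 uN/um^2
Step 3: Calculate tip deflection.
delta = F * L^3 / (3 * E * I)
delta = 87.9 * 247^3 / (3 * 170000 * 489.5833)
delta = 5.305 um


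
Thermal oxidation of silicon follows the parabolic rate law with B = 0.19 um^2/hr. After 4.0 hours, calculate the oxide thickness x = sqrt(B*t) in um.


Step 1: Compute B*t = 0.19 * 4.0 = 0.76
Step 2: x = sqrt(0.76)
x = 0.872 um


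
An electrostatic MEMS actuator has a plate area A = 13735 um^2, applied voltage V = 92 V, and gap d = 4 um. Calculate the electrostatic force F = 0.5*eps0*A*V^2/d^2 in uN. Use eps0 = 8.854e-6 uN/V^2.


Step 1: Identify parameters.
eps0 = 8.854e-6 uN/V^2, A = 13735 um^2, V = 92 V, d = 4 um
Step 2: Compute V^2 = 92^2 = 8464
Step 3: Compute d^2 = 4^2 = 16
Step 4: F = 0.5 * 8.854e-6 * 13735 * 8464 / 16
F = 32.166 uN


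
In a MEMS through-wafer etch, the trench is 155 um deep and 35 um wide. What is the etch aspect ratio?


Step 1: AR = depth / width
Step 2: AR = 155 / 35
AR = 4.4


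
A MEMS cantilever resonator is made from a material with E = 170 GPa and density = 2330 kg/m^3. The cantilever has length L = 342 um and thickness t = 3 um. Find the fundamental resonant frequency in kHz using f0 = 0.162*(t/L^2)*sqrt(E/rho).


Step 1: Convert units to SI.
t_SI = 3e-6 m, L_SI = 342e-6 m
Step 2: Calculate sqrt(E/rho).
sqrt(170e9 / 2330) = 8541.74 m/s
Step 3: Compute f0.
f0 = 0.162 * 3e-6 / (342e-6)^2 * 8541.74 = 35492.0 Hz = 35.49 kHz


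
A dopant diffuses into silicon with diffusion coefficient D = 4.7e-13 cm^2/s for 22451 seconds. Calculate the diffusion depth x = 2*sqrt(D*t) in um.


Step 1: Compute D*t = 4.7e-13 * 22451 = 1.055197e-08 cm^2
Step 2: sqrt(D*t) = 1.02723e-04 cm
Step 3: x = 2 * 1.02723e-04 cm = 2.05446e-04 cm
Step 4: Convert to um (1 cm = 1e4 um): x = 2.054 um


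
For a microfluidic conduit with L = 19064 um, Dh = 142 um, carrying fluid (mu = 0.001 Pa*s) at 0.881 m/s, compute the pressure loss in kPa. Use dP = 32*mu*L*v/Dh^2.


Step 1: Convert to SI: L = 19064e-6 m, Dh = 142e-6 m
Step 2: dP = 32 * 0.001 * 19064e-6 * 0.881 / (142e-6)^2
Step 3: dP = 26654.05 Pa
Step 4: Convert to kPa: dP = 26.65 kPa


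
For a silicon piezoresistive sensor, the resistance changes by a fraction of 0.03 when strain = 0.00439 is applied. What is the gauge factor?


Step 1: Identify values.
dR/R = 0.03, strain = 0.00439
Step 2: GF = (dR/R) / strain = 0.03 / 0.00439
GF = 6.8


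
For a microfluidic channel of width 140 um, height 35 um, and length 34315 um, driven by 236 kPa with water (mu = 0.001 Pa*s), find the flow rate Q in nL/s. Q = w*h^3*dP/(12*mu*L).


Step 1: Convert all dimensions to SI (meters).
w = 140e-6 m, h = 35e-6 m, L = 34315e-6 m, dP = 236e3 Pa
Step 2: Q = w * h^3 * dP / (12 * mu * L)
Q = 140e-6 * (35e-6)^3 * 236e3 / (12 * 0.001 * 34315e-6) = 3.44016222e-09 m^3/s
Step 3: Convert Q from m^3/s to nL/s (1 m^3 = 1e12 nL, so multiply by 1e12).
Q = 3440.162 nL/s


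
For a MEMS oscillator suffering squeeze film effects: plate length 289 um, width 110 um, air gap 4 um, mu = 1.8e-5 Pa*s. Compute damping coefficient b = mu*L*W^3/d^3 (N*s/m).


Step 1: Convert to SI.
L = 289e-6 m, W = 110e-6 m, d = 4e-6 m
Step 2: W^3 = (110e-6)^3 = 1.33e-12 m^3
Step 3: d^3 = (4e-6)^3 = 6.40e-17 m^3
Step 4: b = 1.8e-5 * 289e-6 * 1.33e-12 / 6.40e-17
b = 1.08e-04 N*s/m


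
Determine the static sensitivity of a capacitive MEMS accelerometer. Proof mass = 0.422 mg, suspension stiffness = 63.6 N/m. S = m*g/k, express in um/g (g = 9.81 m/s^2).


Step 1: Convert mass: m = 0.422 mg = 4.22e-07 kg
Step 2: S = m * g / k = 4.22e-07 * 9.81 / 63.6
Step 3: S = 6.51e-08 m/g
Step 4: Convert to um/g: S = 0.065 um/g


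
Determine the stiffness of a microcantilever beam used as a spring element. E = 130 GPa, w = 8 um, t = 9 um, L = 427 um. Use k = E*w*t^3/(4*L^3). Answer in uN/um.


Step 1: Convert E to consistent units (1 GPa = 1000 uN/um^2).
E = 130 GPa = 130000 uN/um^2
Step 2: Compute t^3 = 9^3 = 729
Step 3: Compute L^3 = 427^3 = 77854483
Step 4: k = 130000 * 8 * 729 / (4 * 77854483)
k = 2.4345 uN/um


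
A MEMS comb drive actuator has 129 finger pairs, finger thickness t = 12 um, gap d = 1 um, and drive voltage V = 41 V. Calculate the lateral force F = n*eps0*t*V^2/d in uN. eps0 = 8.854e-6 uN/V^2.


Step 1: Parameters: n=129, eps0=8.854e-6 uN/V^2, t=12 um, V=41 V, d=1 um
Step 2: V^2 = 1681
Step 3: F = 129 * 8.854e-6 * 12 * 1681 / 1
F = 23.04 uN


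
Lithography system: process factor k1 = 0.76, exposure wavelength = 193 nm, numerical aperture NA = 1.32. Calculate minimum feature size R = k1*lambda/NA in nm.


Step 1: Identify values: k1 = 0.76, lambda = 193 nm, NA = 1.32
Step 2: R = k1 * lambda / NA
R = 0.76 * 193 / 1.32
R = 111.1 nm


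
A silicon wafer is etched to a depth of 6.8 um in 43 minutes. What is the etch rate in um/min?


Step 1: Etch rate = depth / time
Step 2: rate = 6.8 / 43
rate = 0.158 um/min


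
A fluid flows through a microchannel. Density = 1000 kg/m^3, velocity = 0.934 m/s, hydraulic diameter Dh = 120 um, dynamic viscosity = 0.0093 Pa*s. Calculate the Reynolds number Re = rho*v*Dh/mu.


Step 1: Convert Dh to meters: Dh = 120e-6 m
Step 2: Re = rho * v * Dh / mu
Re = 1000 * 0.934 * 120e-6 / 0.0093
Re = 12.052


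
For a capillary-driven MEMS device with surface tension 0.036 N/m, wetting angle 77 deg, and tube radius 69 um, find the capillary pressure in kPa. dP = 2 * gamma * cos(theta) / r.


Step 1: cos(77 deg) = 0.225
Step 2: Convert r to m: r = 69e-6 m
Step 3: dP = 2 * 0.036 * 0.225 / 69e-6 = 234.8 Pa
Step 4: Convert Pa to kPa (divide by 1000).
dP = 0.23 kPa


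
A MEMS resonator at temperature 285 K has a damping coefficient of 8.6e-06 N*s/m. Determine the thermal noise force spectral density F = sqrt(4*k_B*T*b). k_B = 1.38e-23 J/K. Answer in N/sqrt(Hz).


Step 1: Compute 4 * k_B * T * b
= 4 * 1.38e-23 * 285 * 8.6e-06
= 1.3530e-25 N^2/Hz
Step 2: F_noise = sqrt(1.3530e-25)
F_noise = 3.68e-13 N/sqrt(Hz)


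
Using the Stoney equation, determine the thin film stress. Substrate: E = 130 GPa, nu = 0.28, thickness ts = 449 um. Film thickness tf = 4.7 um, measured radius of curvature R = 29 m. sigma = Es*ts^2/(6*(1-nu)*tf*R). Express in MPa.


Step 1: Compute numerator: Es * ts^2 = 130 * 449^2 = 26208130 (GPa*um^2)
Step 2: Compute denominator (R in um): 6*(1-nu)*tf*R = 6*0.72*4.7*29e6 = 588816000.0 (um^2)
Step 3: sigma (GPa) = 26208130 / 588816000.0 = 4.451e-02 GPa
Step 4: Convert to MPa (x1000): sigma = 44.5 MPa


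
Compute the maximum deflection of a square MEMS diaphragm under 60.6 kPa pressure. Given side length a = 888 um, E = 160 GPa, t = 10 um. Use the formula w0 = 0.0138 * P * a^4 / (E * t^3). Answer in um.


Step 1: Convert pressure to compatible units (E is in GPa, so P in GPa).
P = 60.6 kPa = 60.6e-6 GPa
Step 2: Compute numerator: 0.0138 * P * a^4.
a^4 = 888^4 = 621801639936
numerator = 0.0138 * 60.6e-6 * 621801639936 = 5.2e+05
Step 3: Compute denominator: E * t^3 = 160 * 10^3 = 160000
Step 4: w0 = numerator / denominator = 5.2e+05 / 160000 = 3.25 um


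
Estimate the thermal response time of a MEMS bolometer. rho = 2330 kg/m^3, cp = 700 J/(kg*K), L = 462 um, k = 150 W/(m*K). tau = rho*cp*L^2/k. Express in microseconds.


Step 1: Convert L to m: L = 462e-6 m
Step 2: L^2 = (462e-6)^2 = 2.13444e-07 m^2
Step 3: tau = 2330 * 700 * 2.13444e-07 / 150 = 2.32084776e-03 s
Step 4: Convert to microseconds (multiply by 1e6).
tau = 2320.848 us


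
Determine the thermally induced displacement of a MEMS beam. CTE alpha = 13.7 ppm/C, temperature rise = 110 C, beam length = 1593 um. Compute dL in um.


Step 1: Convert CTE: alpha = 13.7 ppm/C = 13.7e-6 /C
Step 2: dL = 13.7e-6 * 110 * 1593
dL = 2.4007 um


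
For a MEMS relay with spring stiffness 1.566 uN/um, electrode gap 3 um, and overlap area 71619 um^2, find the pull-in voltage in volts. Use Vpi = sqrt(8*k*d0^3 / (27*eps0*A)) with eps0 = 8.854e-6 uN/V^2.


Step 1: Compute numerator: 8 * k * d0^3 = 8 * 1.566 * 3^3 = 338.256
Step 2: Compute denominator: 27 * eps0 * A = 27 * 8.854e-6 * 71619 = 17.121095
Step 3: Vpi = sqrt(338.256 / 17.121095)
Vpi = 4.44 V


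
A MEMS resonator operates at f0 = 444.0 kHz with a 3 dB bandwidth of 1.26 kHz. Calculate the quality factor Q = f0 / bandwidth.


Step 1: Q = f0 / bandwidth
Step 2: Q = 444.0 / 1.26
Q = 352.4


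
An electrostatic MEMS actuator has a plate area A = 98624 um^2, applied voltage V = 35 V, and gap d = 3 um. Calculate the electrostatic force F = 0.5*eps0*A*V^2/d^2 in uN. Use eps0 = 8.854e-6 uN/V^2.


Step 1: Identify parameters.
eps0 = 8.854e-6 uN/V^2, A = 98624 um^2, V = 35 V, d = 3 um
Step 2: Compute V^2 = 35^2 = 1225
Step 3: Compute d^2 = 3^2 = 9
Step 4: F = 0.5 * 8.854e-6 * 98624 * 1225 / 9
F = 59.427 uN


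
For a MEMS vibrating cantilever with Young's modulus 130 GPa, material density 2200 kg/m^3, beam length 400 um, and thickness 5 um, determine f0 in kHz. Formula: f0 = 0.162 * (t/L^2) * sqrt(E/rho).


Step 1: Convert units to SI.
t_SI = 5e-6 m, L_SI = 400e-6 m
Step 2: Calculate sqrt(E/rho).
sqrt(130e9 / 2200) = 7687.06 m/s
Step 3: Compute f0.
f0 = 0.162 * 5e-6 / (400e-6)^2 * 7687.06 = 38915.7 Hz = 38.92 kHz


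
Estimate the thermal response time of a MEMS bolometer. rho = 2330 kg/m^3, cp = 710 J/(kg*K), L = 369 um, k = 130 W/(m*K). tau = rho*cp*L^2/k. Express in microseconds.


Step 1: Convert L to m: L = 369e-6 m
Step 2: L^2 = (369e-6)^2 = 1.36161e-07 m^2
Step 3: tau = 2330 * 710 * 1.36161e-07 / 130 = 1.73270109e-03 s
Step 4: Convert to microseconds (multiply by 1e6).
tau = 1732.701 us


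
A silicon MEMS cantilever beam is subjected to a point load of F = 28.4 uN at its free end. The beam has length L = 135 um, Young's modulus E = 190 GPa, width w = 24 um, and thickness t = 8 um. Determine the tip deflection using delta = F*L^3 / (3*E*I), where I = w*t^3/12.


Step 1: Calculate the second moment of area.
I = w * t^3 / 12 = 24 * 8^3 / 12 = 1024.0 um^4
Step 2: Convert E to consistent units (1 GPa = 1000 uN/um^2).
E = 190 GPa = 190000 uN/um^2
Step 3: Calculate tip deflection.
delta = F * L^3 / (3 * E * I)
delta = 28.4 * 135^3 / (3 * 190000 * 1024.0)
delta = 0.1197 um


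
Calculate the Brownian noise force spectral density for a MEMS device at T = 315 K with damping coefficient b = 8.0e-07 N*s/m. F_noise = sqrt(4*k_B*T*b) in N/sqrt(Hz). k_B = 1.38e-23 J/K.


Step 1: Compute 4 * k_B * T * b
= 4 * 1.38e-23 * 315 * 8.0e-07
= 1.3910e-26 N^2/Hz
Step 2: F_noise = sqrt(1.3910e-26)
F_noise = 1.18e-13 N/sqrt(Hz)


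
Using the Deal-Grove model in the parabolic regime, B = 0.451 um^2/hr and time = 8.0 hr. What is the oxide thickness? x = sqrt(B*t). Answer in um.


Step 1: Compute B*t = 0.451 * 8.0 = 3.608
Step 2: x = sqrt(3.608)
x = 1.899 um


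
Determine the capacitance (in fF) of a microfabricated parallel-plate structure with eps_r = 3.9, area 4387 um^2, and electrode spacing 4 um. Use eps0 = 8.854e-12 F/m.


Step 1: Convert area to m^2: A = 4387e-12 m^2
Step 2: Convert gap to m: d = 4e-6 m
Step 3: C = eps0 * eps_r * A / d
C = 8.854e-12 * 3.9 * 4387e-12 / 4e-6
Step 4: Convert to fF (multiply by 1e15).
C = 37.87 fF


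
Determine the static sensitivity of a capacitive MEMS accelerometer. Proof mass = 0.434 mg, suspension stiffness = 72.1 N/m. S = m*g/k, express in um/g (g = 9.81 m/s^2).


Step 1: Convert mass: m = 0.434 mg = 4.34e-07 kg
Step 2: S = m * g / k = 4.34e-07 * 9.81 / 72.1
Step 3: S = 5.91e-08 m/g
Step 4: Convert to um/g: S = 0.059 um/g


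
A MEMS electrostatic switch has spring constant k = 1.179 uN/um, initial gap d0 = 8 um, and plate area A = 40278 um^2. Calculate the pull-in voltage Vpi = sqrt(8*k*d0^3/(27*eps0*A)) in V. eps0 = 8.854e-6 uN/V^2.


Step 1: Compute numerator: 8 * k * d0^3 = 8 * 1.179 * 8^3 = 4829.184
Step 2: Compute denominator: 27 * eps0 * A = 27 * 8.854e-6 * 40278 = 9.628778
Step 3: Vpi = sqrt(4829.184 / 9.628778)
Vpi = 22.4 V


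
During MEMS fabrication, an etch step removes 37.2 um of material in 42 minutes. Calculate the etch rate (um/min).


Step 1: Etch rate = depth / time
Step 2: rate = 37.2 / 42
rate = 0.886 um/min


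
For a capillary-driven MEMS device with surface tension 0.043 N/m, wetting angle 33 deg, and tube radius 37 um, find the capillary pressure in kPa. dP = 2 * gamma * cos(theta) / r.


Step 1: cos(33 deg) = 0.8387
Step 2: Convert r to m: r = 37e-6 m
Step 3: dP = 2 * 0.043 * 0.8387 / 37e-6 = 1949.4 Pa
Step 4: Convert Pa to kPa (divide by 1000).
dP = 1.95 kPa


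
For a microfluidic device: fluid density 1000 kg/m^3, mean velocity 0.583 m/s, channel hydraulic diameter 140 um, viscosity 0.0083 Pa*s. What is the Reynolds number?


Step 1: Convert Dh to meters: Dh = 140e-6 m
Step 2: Re = rho * v * Dh / mu
Re = 1000 * 0.583 * 140e-6 / 0.0083
Re = 9.834


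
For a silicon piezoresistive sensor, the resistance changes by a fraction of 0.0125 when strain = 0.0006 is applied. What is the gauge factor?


Step 1: Identify values.
dR/R = 0.0125, strain = 0.0006
Step 2: GF = (dR/R) / strain = 0.0125 / 0.0006
GF = 20.8


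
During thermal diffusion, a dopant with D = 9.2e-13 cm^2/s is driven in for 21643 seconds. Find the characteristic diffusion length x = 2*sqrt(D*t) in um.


Step 1: Compute D*t = 9.2e-13 * 21643 = 1.991156e-08 cm^2
Step 2: sqrt(D*t) = 1.41108e-04 cm
Step 3: x = 2 * 1.41108e-04 cm = 2.82216e-04 cm
Step 4: Convert to um (1 cm = 1e4 um): x = 2.822 um


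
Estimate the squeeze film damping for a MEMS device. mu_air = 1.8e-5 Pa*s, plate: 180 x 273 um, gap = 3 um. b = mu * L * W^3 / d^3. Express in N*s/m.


Step 1: Convert to SI.
L = 180e-6 m, W = 273e-6 m, d = 3e-6 m
Step 2: W^3 = (273e-6)^3 = 2.03e-11 m^3
Step 3: d^3 = (3e-6)^3 = 2.70e-17 m^3
Step 4: b = 1.8e-5 * 180e-6 * 2.03e-11 / 2.70e-17
b = 2.44e-03 N*s/m


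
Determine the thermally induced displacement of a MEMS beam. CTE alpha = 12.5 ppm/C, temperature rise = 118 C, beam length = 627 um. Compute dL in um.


Step 1: Convert CTE: alpha = 12.5 ppm/C = 12.5e-6 /C
Step 2: dL = 12.5e-6 * 118 * 627
dL = 0.9248 um


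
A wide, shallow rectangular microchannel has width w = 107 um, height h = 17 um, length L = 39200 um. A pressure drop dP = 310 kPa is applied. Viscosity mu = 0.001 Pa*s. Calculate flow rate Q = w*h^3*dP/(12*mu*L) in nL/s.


Step 1: Convert all dimensions to SI (meters).
w = 107e-6 m, h = 17e-6 m, L = 39200e-6 m, dP = 310e3 Pa
Step 2: Q = w * h^3 * dP / (12 * mu * L)
Q = 107e-6 * (17e-6)^3 * 310e3 / (12 * 0.001 * 39200e-6) = 3.4643752e-10 m^3/s
Step 3: Convert Q from m^3/s to nL/s (1 m^3 = 1e12 nL, so multiply by 1e12).
Q = 346.438 nL/s


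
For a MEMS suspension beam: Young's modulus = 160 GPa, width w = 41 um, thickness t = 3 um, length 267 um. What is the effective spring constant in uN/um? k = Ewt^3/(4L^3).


Step 1: Convert E to consistent units (1 GPa = 1000 uN/um^2).
E = 160 GPa = 160000 uN/um^2
Step 2: Compute t^3 = 3^3 = 27
Step 3: Compute L^3 = 267^3 = 19034163
Step 4: k = 160000 * 41 * 27 / (4 * 19034163)
k = 2.3263 uN/um


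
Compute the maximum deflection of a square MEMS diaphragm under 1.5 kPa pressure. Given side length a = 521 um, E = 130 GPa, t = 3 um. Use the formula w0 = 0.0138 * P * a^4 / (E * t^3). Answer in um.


Step 1: Convert pressure to compatible units (E is in GPa, so P in GPa).
P = 1.5 kPa = 1.5e-6 GPa
Step 2: Compute numerator: 0.0138 * P * a^4.
a^4 = 521^4 = 73680216481
numerator = 0.0138 * 1.5e-6 * 73680216481 = 1.52518e+03
Step 3: Compute denominator: E * t^3 = 130 * 3^3 = 3510
Step 4: w0 = numerator / denominator = 1.52518e+03 / 3510 = 0.4345 um


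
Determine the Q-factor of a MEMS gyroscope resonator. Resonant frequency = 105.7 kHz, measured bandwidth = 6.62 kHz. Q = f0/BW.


Step 1: Q = f0 / bandwidth
Step 2: Q = 105.7 / 6.62
Q = 16.0


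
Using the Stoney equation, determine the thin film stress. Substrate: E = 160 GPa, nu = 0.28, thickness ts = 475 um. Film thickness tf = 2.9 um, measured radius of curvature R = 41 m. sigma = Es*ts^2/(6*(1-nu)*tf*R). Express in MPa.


Step 1: Compute numerator: Es * ts^2 = 160 * 475^2 = 36100000 (GPa*um^2)
Step 2: Compute denominator (R in um): 6*(1-nu)*tf*R = 6*0.72*2.9*41e6 = 513648000.0 (um^2)
Step 3: sigma (GPa) = 36100000 / 513648000.0 = 7.0282e-02 GPa
Step 4: Convert to MPa (x1000): sigma = 70.3 MPa


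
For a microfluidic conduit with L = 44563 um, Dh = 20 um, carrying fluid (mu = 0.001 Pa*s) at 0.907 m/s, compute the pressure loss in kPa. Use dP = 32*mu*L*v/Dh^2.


Step 1: Convert to SI: L = 44563e-6 m, Dh = 20e-6 m
Step 2: dP = 32 * 0.001 * 44563e-6 * 0.907 / (20e-6)^2
Step 3: dP = 3233491.28 Pa
Step 4: Convert to kPa: dP = 3233.49 kPa


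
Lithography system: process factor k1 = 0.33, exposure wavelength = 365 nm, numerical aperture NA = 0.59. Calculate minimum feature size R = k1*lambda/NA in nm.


Step 1: Identify values: k1 = 0.33, lambda = 365 nm, NA = 0.59
Step 2: R = k1 * lambda / NA
R = 0.33 * 365 / 0.59
R = 204.2 nm


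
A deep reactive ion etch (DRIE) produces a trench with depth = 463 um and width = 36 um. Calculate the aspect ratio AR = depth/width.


Step 1: AR = depth / width
Step 2: AR = 463 / 36
AR = 12.9


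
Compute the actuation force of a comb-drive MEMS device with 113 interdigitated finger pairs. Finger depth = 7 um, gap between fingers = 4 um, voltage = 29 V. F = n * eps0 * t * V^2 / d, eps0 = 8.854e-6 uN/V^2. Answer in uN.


Step 1: Parameters: n=113, eps0=8.854e-6 uN/V^2, t=7 um, V=29 V, d=4 um
Step 2: V^2 = 841
Step 3: F = 113 * 8.854e-6 * 7 * 841 / 4
F = 1.472 uN


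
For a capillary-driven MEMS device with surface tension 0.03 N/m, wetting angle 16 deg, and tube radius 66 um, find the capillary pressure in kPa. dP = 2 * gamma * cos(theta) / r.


Step 1: cos(16 deg) = 0.9613
Step 2: Convert r to m: r = 66e-6 m
Step 3: dP = 2 * 0.03 * 0.9613 / 66e-6 = 873.9 Pa
Step 4: Convert Pa to kPa (divide by 1000).
dP = 0.87 kPa


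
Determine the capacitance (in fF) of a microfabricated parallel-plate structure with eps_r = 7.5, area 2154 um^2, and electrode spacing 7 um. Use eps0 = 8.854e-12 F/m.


Step 1: Convert area to m^2: A = 2154e-12 m^2
Step 2: Convert gap to m: d = 7e-6 m
Step 3: C = eps0 * eps_r * A / d
C = 8.854e-12 * 7.5 * 2154e-12 / 7e-6
Step 4: Convert to fF (multiply by 1e15).
C = 20.43 fF


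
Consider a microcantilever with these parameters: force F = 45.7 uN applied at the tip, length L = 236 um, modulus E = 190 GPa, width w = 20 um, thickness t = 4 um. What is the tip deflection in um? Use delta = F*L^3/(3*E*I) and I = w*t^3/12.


Step 1: Calculate the second moment of area.
I = w * t^3 / 12 = 20 * 4^3 / 12 = 106.6667 um^4
Step 2: Convert E to consistent units (1 GPa = 1000 uN/um^2).
E = 190 GPa = 190000 uN/um^2
Step 3: Calculate tip deflection.
delta = F * L^3 / (3 * E * I)
delta = 45.7 * 236^3 / (3 * 190000 * 106.6667)
delta = 9.8798 um


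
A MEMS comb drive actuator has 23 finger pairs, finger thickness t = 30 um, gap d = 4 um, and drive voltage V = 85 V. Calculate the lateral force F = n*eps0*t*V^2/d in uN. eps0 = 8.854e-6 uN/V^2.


Step 1: Parameters: n=23, eps0=8.854e-6 uN/V^2, t=30 um, V=85 V, d=4 um
Step 2: V^2 = 7225
Step 3: F = 23 * 8.854e-6 * 30 * 7225 / 4
F = 11.035 uN


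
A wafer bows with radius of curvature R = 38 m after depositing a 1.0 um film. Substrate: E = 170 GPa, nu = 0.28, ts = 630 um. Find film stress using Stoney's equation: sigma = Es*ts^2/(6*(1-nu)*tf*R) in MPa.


Step 1: Compute numerator: Es * ts^2 = 170 * 630^2 = 67473000 (GPa*um^2)
Step 2: Compute denominator (R in um): 6*(1-nu)*tf*R = 6*0.72*1.0*38e6 = 164160000.0 (um^2)
Step 3: sigma (GPa) = 67473000 / 164160000.0 = 4.1102e-01 GPa
Step 4: Convert to MPa (x1000): sigma = 411.0 MPa


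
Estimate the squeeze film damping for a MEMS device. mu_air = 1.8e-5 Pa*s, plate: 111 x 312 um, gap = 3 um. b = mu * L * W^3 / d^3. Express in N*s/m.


Step 1: Convert to SI.
L = 111e-6 m, W = 312e-6 m, d = 3e-6 m
Step 2: W^3 = (312e-6)^3 = 3.04e-11 m^3
Step 3: d^3 = (3e-6)^3 = 2.70e-17 m^3
Step 4: b = 1.8e-5 * 111e-6 * 3.04e-11 / 2.70e-17
b = 2.25e-03 N*s/m


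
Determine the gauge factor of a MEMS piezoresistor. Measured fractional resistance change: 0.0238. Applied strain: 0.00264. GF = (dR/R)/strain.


Step 1: Identify values.
dR/R = 0.0238, strain = 0.00264
Step 2: GF = (dR/R) / strain = 0.0238 / 0.00264
GF = 9.0


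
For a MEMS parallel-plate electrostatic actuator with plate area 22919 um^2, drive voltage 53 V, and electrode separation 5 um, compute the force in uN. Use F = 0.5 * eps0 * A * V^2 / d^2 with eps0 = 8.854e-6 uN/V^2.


Step 1: Identify parameters.
eps0 = 8.854e-6 uN/V^2, A = 22919 um^2, V = 53 V, d = 5 um
Step 2: Compute V^2 = 53^2 = 2809
Step 3: Compute d^2 = 5^2 = 25
Step 4: F = 0.5 * 8.854e-6 * 22919 * 2809 / 25
F = 11.4 uN


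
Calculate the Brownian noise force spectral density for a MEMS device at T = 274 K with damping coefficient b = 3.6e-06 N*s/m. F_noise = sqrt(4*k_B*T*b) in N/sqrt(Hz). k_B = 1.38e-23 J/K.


Step 1: Compute 4 * k_B * T * b
= 4 * 1.38e-23 * 274 * 3.6e-06
= 5.4449e-26 N^2/Hz
Step 2: F_noise = sqrt(5.4449e-26)
F_noise = 2.33e-13 N/sqrt(Hz)


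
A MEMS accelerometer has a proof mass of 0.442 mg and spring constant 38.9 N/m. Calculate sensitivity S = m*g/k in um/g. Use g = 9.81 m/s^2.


Step 1: Convert mass: m = 0.442 mg = 4.42e-07 kg
Step 2: S = m * g / k = 4.42e-07 * 9.81 / 38.9
Step 3: S = 1.11e-07 m/g
Step 4: Convert to um/g: S = 0.111 um/g


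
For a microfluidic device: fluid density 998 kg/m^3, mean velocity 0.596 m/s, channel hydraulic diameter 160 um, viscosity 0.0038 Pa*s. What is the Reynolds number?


Step 1: Convert Dh to meters: Dh = 160e-6 m
Step 2: Re = rho * v * Dh / mu
Re = 998 * 0.596 * 160e-6 / 0.0038
Re = 25.045


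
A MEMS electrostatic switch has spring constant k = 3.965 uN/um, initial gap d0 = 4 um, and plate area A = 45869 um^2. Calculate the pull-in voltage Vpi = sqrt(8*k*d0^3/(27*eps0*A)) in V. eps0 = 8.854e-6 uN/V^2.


Step 1: Compute numerator: 8 * k * d0^3 = 8 * 3.965 * 4^3 = 2030.08
Step 2: Compute denominator: 27 * eps0 * A = 27 * 8.854e-6 * 45869 = 10.965351
Step 3: Vpi = sqrt(2030.08 / 10.965351)
Vpi = 13.61 V


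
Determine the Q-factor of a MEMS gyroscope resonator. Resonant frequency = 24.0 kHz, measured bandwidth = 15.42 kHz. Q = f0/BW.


Step 1: Q = f0 / bandwidth
Step 2: Q = 24.0 / 15.42
Q = 1.6


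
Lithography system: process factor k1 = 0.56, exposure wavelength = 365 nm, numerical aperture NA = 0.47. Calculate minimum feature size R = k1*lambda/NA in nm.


Step 1: Identify values: k1 = 0.56, lambda = 365 nm, NA = 0.47
Step 2: R = k1 * lambda / NA
R = 0.56 * 365 / 0.47
R = 434.9 nm


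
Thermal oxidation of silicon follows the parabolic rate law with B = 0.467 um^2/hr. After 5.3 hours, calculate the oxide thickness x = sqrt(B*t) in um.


Step 1: Compute B*t = 0.467 * 5.3 = 2.4751
Step 2: x = sqrt(2.4751)
x = 1.573 um


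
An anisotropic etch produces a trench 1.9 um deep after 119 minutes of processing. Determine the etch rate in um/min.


Step 1: Etch rate = depth / time
Step 2: rate = 1.9 / 119
rate = 0.016 um/min


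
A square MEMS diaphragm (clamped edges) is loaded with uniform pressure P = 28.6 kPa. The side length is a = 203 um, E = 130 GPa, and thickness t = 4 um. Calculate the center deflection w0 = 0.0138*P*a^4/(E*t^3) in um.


Step 1: Convert pressure to compatible units (E is in GPa, so P in GPa).
P = 28.6 kPa = 28.6e-6 GPa
Step 2: Compute numerator: 0.0138 * P * a^4.
a^4 = 203^4 = 1698181681
numerator = 0.0138 * 28.6e-6 * 1698181681 = 6.7024e+02
Step 3: Compute denominator: E * t^3 = 130 * 4^3 = 8320
Step 4: w0 = numerator / denominator = 6.7024e+02 / 8320 = 0.0806 um


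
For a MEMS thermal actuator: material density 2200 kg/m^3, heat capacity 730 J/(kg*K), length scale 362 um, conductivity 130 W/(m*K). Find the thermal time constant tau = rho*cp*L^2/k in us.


Step 1: Convert L to m: L = 362e-6 m
Step 2: L^2 = (362e-6)^2 = 1.31044e-07 m^2
Step 3: tau = 2200 * 730 * 1.31044e-07 / 130 = 1.61889742e-03 s
Step 4: Convert to microseconds (multiply by 1e6).
tau = 1618.897 us


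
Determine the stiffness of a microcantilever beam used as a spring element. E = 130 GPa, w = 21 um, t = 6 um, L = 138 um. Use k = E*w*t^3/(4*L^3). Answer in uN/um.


Step 1: Convert E to consistent units (1 GPa = 1000 uN/um^2).
E = 130 GPa = 130000 uN/um^2
Step 2: Compute t^3 = 6^3 = 216
Step 3: Compute L^3 = 138^3 = 2628072
Step 4: k = 130000 * 21 * 216 / (4 * 2628072)
k = 56.0944 uN/um


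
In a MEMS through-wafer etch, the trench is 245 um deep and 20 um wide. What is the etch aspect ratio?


Step 1: AR = depth / width
Step 2: AR = 245 / 20
AR = 12.3


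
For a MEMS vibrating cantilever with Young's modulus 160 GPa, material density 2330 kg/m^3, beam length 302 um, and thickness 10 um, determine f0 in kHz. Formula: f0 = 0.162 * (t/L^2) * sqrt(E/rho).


Step 1: Convert units to SI.
t_SI = 10e-6 m, L_SI = 302e-6 m
Step 2: Calculate sqrt(E/rho).
sqrt(160e9 / 2330) = 8286.71 m/s
Step 3: Compute f0.
f0 = 0.162 * 10e-6 / (302e-6)^2 * 8286.71 = 147191.7 Hz = 147.19 kHz


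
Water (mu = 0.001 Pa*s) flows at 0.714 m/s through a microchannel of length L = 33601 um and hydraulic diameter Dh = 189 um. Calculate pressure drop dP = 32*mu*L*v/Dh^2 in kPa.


Step 1: Convert to SI: L = 33601e-6 m, Dh = 189e-6 m
Step 2: dP = 32 * 0.001 * 33601e-6 * 0.714 / (189e-6)^2
Step 3: dP = 21492.00 Pa
Step 4: Convert to kPa: dP = 21.49 kPa


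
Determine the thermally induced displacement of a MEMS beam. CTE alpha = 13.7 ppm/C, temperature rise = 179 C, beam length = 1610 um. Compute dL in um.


Step 1: Convert CTE: alpha = 13.7 ppm/C = 13.7e-6 /C
Step 2: dL = 13.7e-6 * 179 * 1610
dL = 3.9482 um


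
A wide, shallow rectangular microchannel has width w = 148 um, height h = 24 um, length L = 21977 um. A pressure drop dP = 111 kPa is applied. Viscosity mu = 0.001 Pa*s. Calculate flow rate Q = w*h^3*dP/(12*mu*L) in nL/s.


Step 1: Convert all dimensions to SI (meters).
w = 148e-6 m, h = 24e-6 m, L = 21977e-6 m, dP = 111e3 Pa
Step 2: Q = w * h^3 * dP / (12 * mu * L)
Q = 148e-6 * (24e-6)^3 * 111e3 / (12 * 0.001 * 21977e-6) = 8.611301e-10 m^3/s
Step 3: Convert Q from m^3/s to nL/s (1 m^3 = 1e12 nL, so multiply by 1e12).
Q = 861.13 nL/s


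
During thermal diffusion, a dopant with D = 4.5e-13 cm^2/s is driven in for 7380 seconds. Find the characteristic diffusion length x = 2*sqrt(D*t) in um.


Step 1: Compute D*t = 4.5e-13 * 7380 = 3.321e-09 cm^2
Step 2: sqrt(D*t) = 5.76281e-05 cm
Step 3: x = 2 * 5.76281e-05 cm = 1.152562e-04 cm
Step 4: Convert to um (1 cm = 1e4 um): x = 1.153 um


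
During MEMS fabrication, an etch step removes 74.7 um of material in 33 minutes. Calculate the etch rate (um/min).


Step 1: Etch rate = depth / time
Step 2: rate = 74.7 / 33
rate = 2.264 um/min


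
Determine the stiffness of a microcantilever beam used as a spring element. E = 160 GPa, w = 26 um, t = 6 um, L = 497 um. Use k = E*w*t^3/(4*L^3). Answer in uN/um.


Step 1: Convert E to consistent units (1 GPa = 1000 uN/um^2).
E = 160 GPa = 160000 uN/um^2
Step 2: Compute t^3 = 6^3 = 216
Step 3: Compute L^3 = 497^3 = 122763473
Step 4: k = 160000 * 26 * 216 / (4 * 122763473)
k = 1.8299 uN/um


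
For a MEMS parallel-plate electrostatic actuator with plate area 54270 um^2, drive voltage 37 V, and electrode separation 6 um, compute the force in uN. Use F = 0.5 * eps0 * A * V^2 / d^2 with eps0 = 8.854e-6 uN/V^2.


Step 1: Identify parameters.
eps0 = 8.854e-6 uN/V^2, A = 54270 um^2, V = 37 V, d = 6 um
Step 2: Compute V^2 = 37^2 = 1369
Step 3: Compute d^2 = 6^2 = 36
Step 4: F = 0.5 * 8.854e-6 * 54270 * 1369 / 36
F = 9.136 uN


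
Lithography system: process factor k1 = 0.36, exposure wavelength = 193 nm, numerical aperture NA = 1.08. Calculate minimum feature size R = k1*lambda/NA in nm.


Step 1: Identify values: k1 = 0.36, lambda = 193 nm, NA = 1.08
Step 2: R = k1 * lambda / NA
R = 0.36 * 193 / 1.08
R = 64.3 nm


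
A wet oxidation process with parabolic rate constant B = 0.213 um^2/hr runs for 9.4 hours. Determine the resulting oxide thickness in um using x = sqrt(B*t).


Step 1: Compute B*t = 0.213 * 9.4 = 2.0022
Step 2: x = sqrt(2.0022)
x = 1.415 um


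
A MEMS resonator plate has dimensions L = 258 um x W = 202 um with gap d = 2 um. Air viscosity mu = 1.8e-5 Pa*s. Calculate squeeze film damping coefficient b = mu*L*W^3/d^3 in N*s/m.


Step 1: Convert to SI.
L = 258e-6 m, W = 202e-6 m, d = 2e-6 m
Step 2: W^3 = (202e-6)^3 = 8.24e-12 m^3
Step 3: d^3 = (2e-6)^3 = 8.00e-18 m^3
Step 4: b = 1.8e-5 * 258e-6 * 8.24e-12 / 8.00e-18
b = 4.78e-03 N*s/m


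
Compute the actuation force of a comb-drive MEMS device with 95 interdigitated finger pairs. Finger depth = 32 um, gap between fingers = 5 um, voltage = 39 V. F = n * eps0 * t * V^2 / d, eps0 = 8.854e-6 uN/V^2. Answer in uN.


Step 1: Parameters: n=95, eps0=8.854e-6 uN/V^2, t=32 um, V=39 V, d=5 um
Step 2: V^2 = 1521
Step 3: F = 95 * 8.854e-6 * 32 * 1521 / 5
F = 8.188 uN


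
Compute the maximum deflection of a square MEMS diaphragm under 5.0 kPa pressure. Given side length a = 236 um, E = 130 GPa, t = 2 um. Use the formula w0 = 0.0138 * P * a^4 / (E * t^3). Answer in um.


Step 1: Convert pressure to compatible units (E is in GPa, so P in GPa).
P = 5.0 kPa = 5.0e-6 GPa
Step 2: Compute numerator: 0.0138 * P * a^4.
a^4 = 236^4 = 3102044416
numerator = 0.0138 * 5.0e-6 * 3102044416 = 2.14041e+02
Step 3: Compute denominator: E * t^3 = 130 * 2^3 = 1040
Step 4: w0 = numerator / denominator = 2.14041e+02 / 1040 = 0.2058 um


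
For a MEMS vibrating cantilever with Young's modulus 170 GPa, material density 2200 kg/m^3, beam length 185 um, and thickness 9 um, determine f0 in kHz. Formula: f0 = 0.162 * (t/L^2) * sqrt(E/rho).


Step 1: Convert units to SI.
t_SI = 9e-6 m, L_SI = 185e-6 m
Step 2: Calculate sqrt(E/rho).
sqrt(170e9 / 2200) = 8790.49 m/s
Step 3: Compute f0.
f0 = 0.162 * 9e-6 / (185e-6)^2 * 8790.49 = 374478.7 Hz = 374.48 kHz


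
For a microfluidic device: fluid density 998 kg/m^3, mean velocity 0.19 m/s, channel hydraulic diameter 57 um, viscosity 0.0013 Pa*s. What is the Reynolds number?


Step 1: Convert Dh to meters: Dh = 57e-6 m
Step 2: Re = rho * v * Dh / mu
Re = 998 * 0.19 * 57e-6 / 0.0013
Re = 8.314


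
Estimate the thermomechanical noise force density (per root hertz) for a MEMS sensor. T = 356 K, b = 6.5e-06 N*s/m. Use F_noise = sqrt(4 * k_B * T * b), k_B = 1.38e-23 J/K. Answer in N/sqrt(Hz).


Step 1: Compute 4 * k_B * T * b
= 4 * 1.38e-23 * 356 * 6.5e-06
= 1.2773e-25 N^2/Hz
Step 2: F_noise = sqrt(1.2773e-25)
F_noise = 3.57e-13 N/sqrt(Hz)


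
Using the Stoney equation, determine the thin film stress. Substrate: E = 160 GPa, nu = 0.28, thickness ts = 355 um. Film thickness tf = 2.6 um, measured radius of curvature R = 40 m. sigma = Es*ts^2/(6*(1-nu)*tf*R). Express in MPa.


Step 1: Compute numerator: Es * ts^2 = 160 * 355^2 = 20164000 (GPa*um^2)
Step 2: Compute denominator (R in um): 6*(1-nu)*tf*R = 6*0.72*2.6*40e6 = 449280000.0 (um^2)
Step 3: sigma (GPa) = 20164000 / 449280000.0 = 4.4881e-02 GPa
Step 4: Convert to MPa (x1000): sigma = 44.9 MPa


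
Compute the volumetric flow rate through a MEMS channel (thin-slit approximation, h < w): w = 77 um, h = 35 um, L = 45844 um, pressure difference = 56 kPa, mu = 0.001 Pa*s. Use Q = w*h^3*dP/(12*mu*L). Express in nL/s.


Step 1: Convert all dimensions to SI (meters).
w = 77e-6 m, h = 35e-6 m, L = 45844e-6 m, dP = 56e3 Pa
Step 2: Q = w * h^3 * dP / (12 * mu * L)
Q = 77e-6 * (35e-6)^3 * 56e3 / (12 * 0.001 * 45844e-6) = 3.3606179e-10 m^3/s
Step 3: Convert Q from m^3/s to nL/s (1 m^3 = 1e12 nL, so multiply by 1e12).
Q = 336.062 nL/s


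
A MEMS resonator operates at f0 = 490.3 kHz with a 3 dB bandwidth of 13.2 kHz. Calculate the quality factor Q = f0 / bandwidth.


Step 1: Q = f0 / bandwidth
Step 2: Q = 490.3 / 13.2
Q = 37.1


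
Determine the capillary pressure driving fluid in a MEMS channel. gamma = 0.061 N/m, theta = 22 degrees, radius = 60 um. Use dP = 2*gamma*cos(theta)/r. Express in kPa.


Step 1: cos(22 deg) = 0.9272
Step 2: Convert r to m: r = 60e-6 m
Step 3: dP = 2 * 0.061 * 0.9272 / 60e-6 = 1885.3 Pa
Step 4: Convert Pa to kPa (divide by 1000).
dP = 1.89 kPa


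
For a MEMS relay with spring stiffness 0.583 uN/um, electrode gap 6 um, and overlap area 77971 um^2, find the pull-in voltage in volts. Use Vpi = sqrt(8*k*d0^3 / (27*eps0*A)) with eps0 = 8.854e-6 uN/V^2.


Step 1: Compute numerator: 8 * k * d0^3 = 8 * 0.583 * 6^3 = 1007.424
Step 2: Compute denominator: 27 * eps0 * A = 27 * 8.854e-6 * 77971 = 18.639591
Step 3: Vpi = sqrt(1007.424 / 18.639591)
Vpi = 7.35 V


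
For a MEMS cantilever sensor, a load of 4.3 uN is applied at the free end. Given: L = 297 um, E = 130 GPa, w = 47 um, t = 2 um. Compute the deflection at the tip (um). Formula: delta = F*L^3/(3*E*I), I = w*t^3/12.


Step 1: Calculate the second moment of area.
I = w * t^3 / 12 = 47 * 2^3 / 12 = 31.3333 um^4
Step 2: Convert E to consistent units (1 GPa = 1000 uN/um^2).
E = 130 GPa = 130000 uN/um^2
Step 3: Calculate tip deflection.
delta = F * L^3 / (3 * E * I)
delta = 4.3 * 297^3 / (3 * 130000 * 31.3333)
delta = 9.2186 um


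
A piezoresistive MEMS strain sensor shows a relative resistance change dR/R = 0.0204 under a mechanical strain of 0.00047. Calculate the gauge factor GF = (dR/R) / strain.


Step 1: Identify values.
dR/R = 0.0204, strain = 0.00047
Step 2: GF = (dR/R) / strain = 0.0204 / 0.00047
GF = 43.4


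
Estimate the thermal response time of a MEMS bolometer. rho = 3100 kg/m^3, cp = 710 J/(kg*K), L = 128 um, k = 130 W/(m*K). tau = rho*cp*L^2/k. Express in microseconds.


Step 1: Convert L to m: L = 128e-6 m
Step 2: L^2 = (128e-6)^2 = 1.6384e-08 m^2
Step 3: tau = 3100 * 710 * 1.6384e-08 / 130 = 2.7739372e-04 s
Step 4: Convert to microseconds (multiply by 1e6).
tau = 277.394 us


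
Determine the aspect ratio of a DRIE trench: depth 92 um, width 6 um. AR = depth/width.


Step 1: AR = depth / width
Step 2: AR = 92 / 6
AR = 15.3


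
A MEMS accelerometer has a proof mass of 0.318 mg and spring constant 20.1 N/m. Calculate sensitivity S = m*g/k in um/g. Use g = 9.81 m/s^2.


Step 1: Convert mass: m = 0.318 mg = 3.18e-07 kg
Step 2: S = m * g / k = 3.18e-07 * 9.81 / 20.1
Step 3: S = 1.55e-07 m/g
Step 4: Convert to um/g: S = 0.155 um/g


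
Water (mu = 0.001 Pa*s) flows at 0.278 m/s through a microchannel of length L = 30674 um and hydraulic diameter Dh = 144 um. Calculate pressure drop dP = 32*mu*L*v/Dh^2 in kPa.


Step 1: Convert to SI: L = 30674e-6 m, Dh = 144e-6 m
Step 2: dP = 32 * 0.001 * 30674e-6 * 0.278 / (144e-6)^2
Step 3: dP = 13159.52 Pa
Step 4: Convert to kPa: dP = 13.16 kPa


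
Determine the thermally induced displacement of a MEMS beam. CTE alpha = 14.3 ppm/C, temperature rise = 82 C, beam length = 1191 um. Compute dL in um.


Step 1: Convert CTE: alpha = 14.3 ppm/C = 14.3e-6 /C
Step 2: dL = 14.3e-6 * 82 * 1191
dL = 1.3966 um


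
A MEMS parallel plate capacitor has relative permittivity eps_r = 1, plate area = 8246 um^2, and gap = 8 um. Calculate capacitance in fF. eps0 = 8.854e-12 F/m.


Step 1: Convert area to m^2: A = 8246e-12 m^2
Step 2: Convert gap to m: d = 8e-6 m
Step 3: C = eps0 * eps_r * A / d
C = 8.854e-12 * 1 * 8246e-12 / 8e-6
Step 4: Convert to fF (multiply by 1e15).
C = 9.13 fF
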